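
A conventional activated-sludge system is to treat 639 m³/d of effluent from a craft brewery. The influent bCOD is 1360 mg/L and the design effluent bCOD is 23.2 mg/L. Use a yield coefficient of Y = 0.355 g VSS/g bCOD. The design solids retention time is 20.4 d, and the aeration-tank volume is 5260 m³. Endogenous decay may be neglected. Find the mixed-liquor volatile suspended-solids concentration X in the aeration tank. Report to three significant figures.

X ≈ 1180 mg/L

From V·X = Y·Q·(S₀ − S)·θ_c (decay neglected): X = 0.355 × 639 × (1360 − 23.2) × 20.4 / 5260 = 1176 mg/L.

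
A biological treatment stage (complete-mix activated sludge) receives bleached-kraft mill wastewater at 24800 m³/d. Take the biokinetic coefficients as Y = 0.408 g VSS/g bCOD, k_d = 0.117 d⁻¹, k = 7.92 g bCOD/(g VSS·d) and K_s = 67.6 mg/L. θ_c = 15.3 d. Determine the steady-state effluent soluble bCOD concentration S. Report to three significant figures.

From the Monod/SRT balance for a CMAS, S = K_s·(1+k_d θ_c)/[θ_c·(Y k − k_d) − 1] = 67.6 × (1 + 0.117 × 15.3) / [15.3 × (0.408 × 7.92 − 0.117) − 1] = 188.6 / 46.65 = 4.043 mg/L.

S ≈ 4.04 mg/L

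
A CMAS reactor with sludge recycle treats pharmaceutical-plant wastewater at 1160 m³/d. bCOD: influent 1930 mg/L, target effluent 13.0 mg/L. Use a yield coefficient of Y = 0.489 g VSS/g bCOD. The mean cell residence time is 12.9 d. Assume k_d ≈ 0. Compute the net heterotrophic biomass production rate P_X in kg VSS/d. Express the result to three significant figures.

P_X ≈ 1090 kg VSS/d

Since k_d ≈ 0, Y_obs = Y = 0.489 g VSS/g bCOD.
Substrate removed = Q·(S₀ − S) = 1160 m³/d × (1930 − 13.0) g/m³ = 2.22×10^6 g/d = 2224 kg/d.
Net biomass production P_X = Y_obs × Q·(S₀ − S) = 0.4890 × 2224 = 1087 kg VSS/d.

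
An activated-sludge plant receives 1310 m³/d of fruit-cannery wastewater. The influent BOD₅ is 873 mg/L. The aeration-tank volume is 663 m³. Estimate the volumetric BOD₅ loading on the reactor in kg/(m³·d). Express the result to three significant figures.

L_v = Q S₀ / V = 1310 × 873 × 10⁻³ / 663.0 = 1.725 kg/(m³·d).

L_v ≈ 1.72 kg BOD₅/(m³·d)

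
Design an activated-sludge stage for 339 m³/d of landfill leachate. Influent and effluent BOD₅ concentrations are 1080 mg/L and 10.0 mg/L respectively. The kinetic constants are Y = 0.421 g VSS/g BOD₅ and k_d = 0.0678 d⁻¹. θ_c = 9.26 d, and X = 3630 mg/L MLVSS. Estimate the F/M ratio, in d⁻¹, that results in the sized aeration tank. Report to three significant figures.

F/M ≈ 0.421 d⁻¹

From the SRT design equation V = Y Q (S₀−S) θ_c / [X (1 + k_d θ_c)] = 0.421 × 339 × (1080 − 10.0) × 9.26 / [3630 × (1 + 0.0678 × 9.26)] = 1.41×10^6 / 5909 = 239.3 m³.
F/M = Q·S₀ / (V·X) = 339 × 1080 / (239.3 × 3630) = 0.4215 g BOD₅·(g VSS·d)⁻¹.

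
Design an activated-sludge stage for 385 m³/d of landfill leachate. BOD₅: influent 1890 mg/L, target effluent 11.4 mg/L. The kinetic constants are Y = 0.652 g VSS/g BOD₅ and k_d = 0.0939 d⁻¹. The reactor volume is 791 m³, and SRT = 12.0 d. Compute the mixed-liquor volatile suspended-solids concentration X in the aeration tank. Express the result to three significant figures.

X ≈ 3360 mg/L

Solving the biomass balance for X: X = Y Q (S₀−S) θ_c / [V (1+k_d θ_c)] = 0.652 × 385 × (1890 − 11.4) × 12.0 / [791 × (1 + 0.0939 × 12.0)] = 3364 mg/L.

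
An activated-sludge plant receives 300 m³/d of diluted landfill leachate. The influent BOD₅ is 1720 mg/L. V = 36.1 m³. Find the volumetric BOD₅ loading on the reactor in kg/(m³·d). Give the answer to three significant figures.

L_v ≈ 14.3 kg BOD₅/(m³·d)

Volumetric loading L_v = Q·S₀ / V = 300 × 1720 g/m³ / 36.10 m³ = 14294 g/(m³·d) = 14.29 kg BOD₅/(m³·d).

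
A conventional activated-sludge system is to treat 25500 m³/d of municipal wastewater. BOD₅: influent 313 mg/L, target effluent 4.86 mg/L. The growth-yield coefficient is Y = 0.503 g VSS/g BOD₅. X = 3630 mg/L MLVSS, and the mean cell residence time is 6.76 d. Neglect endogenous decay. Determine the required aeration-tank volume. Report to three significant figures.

V·X = Y·Q·ΔS·θ_c gives V = 0.503 × 25500 × (313 − 4.86) × 6.76 / 3630 = 7360 m³.

V ≈ 7360 m³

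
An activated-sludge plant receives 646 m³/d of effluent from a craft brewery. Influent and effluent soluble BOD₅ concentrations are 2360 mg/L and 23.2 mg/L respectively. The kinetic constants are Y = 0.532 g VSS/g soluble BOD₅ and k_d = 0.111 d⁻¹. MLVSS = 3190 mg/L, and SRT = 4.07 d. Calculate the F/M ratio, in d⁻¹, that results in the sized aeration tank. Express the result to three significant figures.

F/M ≈ 0.677 d⁻¹

Steady-state biomass mass balance: V·X·(1 + k_d·θ_c) = Y·Q·(S₀ − S)·θ_c, so V = 0.532 × 646 × (2360 − 23.2) × 4.07 / [3190 × (1 + 0.111 × 4.07)] = 3.27×10^6 / 4631 = 705.8 m³.
Food-to-microorganism ratio F/M = Q S₀ / (V X) = 646 × 2360 / (705.8 × 3190) = 0.6771 d⁻¹.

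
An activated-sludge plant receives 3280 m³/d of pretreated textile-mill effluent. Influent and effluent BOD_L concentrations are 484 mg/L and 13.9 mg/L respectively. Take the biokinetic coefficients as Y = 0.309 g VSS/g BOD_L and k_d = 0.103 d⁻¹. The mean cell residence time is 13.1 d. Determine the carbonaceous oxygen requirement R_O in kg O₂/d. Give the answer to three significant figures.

R_O ≈ 1250 kg O₂/d

Observed yield with endogenous decay: Y_obs = Y / (1 + k_d·θ_c) = 0.309 / (1 + 0.103 × 13.1) = 0.309 / 2.349 = 0.1315 g VSS/g BOD_L.
Q·(S₀ − S) = 3280 × (484 − 13.9) × 10⁻³ = 1542 kg/d removed.
P_X = Y_obs·Q·(S₀ − S) = 0.1315 × 1542 = 202.8 kg VSS/d.
R_O = Q·ΔS − 1.42 P_X = 1542 − 288.0 = 1254 kg O₂/d.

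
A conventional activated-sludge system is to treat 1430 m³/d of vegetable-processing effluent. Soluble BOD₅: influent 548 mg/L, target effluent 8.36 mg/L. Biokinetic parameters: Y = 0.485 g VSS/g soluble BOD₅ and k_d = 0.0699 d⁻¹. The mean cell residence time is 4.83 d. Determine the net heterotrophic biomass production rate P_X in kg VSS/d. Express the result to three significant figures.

P_X ≈ 280 kg VSS/d

The observed yield is Y_obs = Y/(1 + k_d·θ_c) = 0.485 / (1 + 0.0699 × 4.83) = 0.485 / 1.338 = 0.3626 g VSS per g soluble BOD₅ removed.
Substrate removed = Q·(S₀ − S) = 1430 m³/d × (548 − 8.36) g/m³ = 7.72×10^5 g/d = 771.7 kg/d.
Net biomass production P_X = Y_obs × Q·(S₀ − S) = 0.3626 × 771.7 = 279.8 kg VSS/d.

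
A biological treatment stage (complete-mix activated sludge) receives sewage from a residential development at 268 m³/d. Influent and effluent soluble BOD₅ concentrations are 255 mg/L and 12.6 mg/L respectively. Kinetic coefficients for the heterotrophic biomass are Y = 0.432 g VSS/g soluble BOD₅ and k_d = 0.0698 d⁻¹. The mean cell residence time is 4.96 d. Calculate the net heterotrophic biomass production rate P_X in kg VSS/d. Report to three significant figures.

P_X ≈ 20.8 kg VSS/d

Correct the yield for decay: Y_obs = Y/(1 + k_d θ_c) = 0.432 / (1 + 0.0698 × 4.96) = 0.432 / 1.346 = 0.3209.
Q·(S₀ − S) = 268 × (255 − 12.6) × 10⁻³ = 64.96 kg/d removed.
Net biomass production P_X = Y_obs × Q·(S₀ − S) = 0.3209 × 64.96 = 20.85 kg VSS/d.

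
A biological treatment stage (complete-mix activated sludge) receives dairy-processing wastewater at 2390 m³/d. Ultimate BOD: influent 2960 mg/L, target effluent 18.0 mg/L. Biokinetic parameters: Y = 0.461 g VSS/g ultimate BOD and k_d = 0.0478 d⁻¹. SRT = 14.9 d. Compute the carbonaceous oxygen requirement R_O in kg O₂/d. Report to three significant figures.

Observed yield with endogenous decay: Y_obs = Y / (1 + k_d·θ_c) = 0.461 / (1 + 0.0478 × 14.9) = 0.461 / 1.712 = 0.2692 g VSS/g ultimate BOD.
Substrate removed = Q·(S₀ − S) = 2390 m³/d × (2960 − 18.0) g/m³ = 7.03×10^6 g/d = 7031 kg/d.
Biomass synthesised: P_X = Y_obs × 7031 = 1893 kg VSS/d.
R_O = Q·ΔS − 1.42 P_X = 7031 − 2688 = 4343 kg O₂/d.

R_O ≈ 4340 kg O₂/d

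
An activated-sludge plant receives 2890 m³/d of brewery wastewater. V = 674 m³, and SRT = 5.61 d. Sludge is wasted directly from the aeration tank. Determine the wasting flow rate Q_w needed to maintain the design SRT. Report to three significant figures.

Q_w ≈ 120 m³/d

Wasting from the aeration tank: Q_w = V / θ_c = 674.0 / 5.61 = 120.1 m³/d.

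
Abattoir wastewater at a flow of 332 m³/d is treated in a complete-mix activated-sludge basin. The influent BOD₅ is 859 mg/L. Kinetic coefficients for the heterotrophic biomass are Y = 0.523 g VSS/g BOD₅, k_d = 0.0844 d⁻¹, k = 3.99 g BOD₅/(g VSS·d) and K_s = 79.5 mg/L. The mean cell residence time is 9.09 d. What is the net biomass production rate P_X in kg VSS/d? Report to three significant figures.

P_X ≈ 83.6 kg VSS/d

From the Monod/SRT balance for a CMAS, S = K_s·(1+k_d θ_c)/[θ_c·(Y k − k_d) − 1] = 79.5 × (1 + 0.0844 × 9.09) / [9.09 × (0.523 × 3.99 − 0.0844) − 1] = 140.5 / 17.20 = 8.167 mg/L.
Observed yield with endogenous decay: Y_obs = Y / (1 + k_d·θ_c) = 0.523 / (1 + 0.0844 × 9.09) = 0.523 / 1.767 = 0.2959 g VSS/g BOD₅.
ΔS = 859 − 8.17 = 850.8 mg/L, so the substrate removal rate is 332 × 850.8/1000 = 282.5 kg BOD₅/d.
Biomass produced: P_X = Y_obs·Q·ΔS = 0.2959 × 282.5 ≈ 83.60 kg VSS/d.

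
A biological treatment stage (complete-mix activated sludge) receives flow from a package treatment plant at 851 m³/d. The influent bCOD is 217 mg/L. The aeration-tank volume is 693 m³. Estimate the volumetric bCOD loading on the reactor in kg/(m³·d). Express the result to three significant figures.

L_v ≈ 0.266 kg bCOD/(m³·d)

L_v = Q S₀ / V = 851 × 217 × 10⁻³ / 693.0 = 0.2665 kg/(m³·d).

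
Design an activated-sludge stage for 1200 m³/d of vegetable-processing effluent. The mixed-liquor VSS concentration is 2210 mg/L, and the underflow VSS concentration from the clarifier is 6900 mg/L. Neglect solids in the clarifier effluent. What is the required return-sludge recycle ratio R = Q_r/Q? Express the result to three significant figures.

R = Q_r/Q = X/(X_r − X) = 2210 / (6900 − 2210) = 0.4712.

R ≈ 0.471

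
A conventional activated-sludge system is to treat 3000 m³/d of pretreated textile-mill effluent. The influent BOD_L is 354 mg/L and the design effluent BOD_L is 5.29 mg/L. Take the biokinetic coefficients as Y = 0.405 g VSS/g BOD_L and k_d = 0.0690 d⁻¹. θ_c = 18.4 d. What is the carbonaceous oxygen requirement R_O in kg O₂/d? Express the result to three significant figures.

R_O ≈ 781 kg O₂/d

Observed yield with endogenous decay: Y_obs = Y / (1 + k_d·θ_c) = 0.405 / (1 + 0.0690 × 18.4) = 0.405 / 2.270 = 0.1784 g VSS/g BOD_L.
Substrate removed = Q·(S₀ − S) = 3000 m³/d × (354 − 5.29) g/m³ = 1.05×10^6 g/d = 1046 kg/d.
Net sludge production P_X = 0.1784 × 1046 = 186.7 kg VSS/d.
Carbonaceous O₂ demand = substrate oxidised − cell-mass equivalent = 1046 − 1.42 × 186.7 = 781.0 kg O₂/d.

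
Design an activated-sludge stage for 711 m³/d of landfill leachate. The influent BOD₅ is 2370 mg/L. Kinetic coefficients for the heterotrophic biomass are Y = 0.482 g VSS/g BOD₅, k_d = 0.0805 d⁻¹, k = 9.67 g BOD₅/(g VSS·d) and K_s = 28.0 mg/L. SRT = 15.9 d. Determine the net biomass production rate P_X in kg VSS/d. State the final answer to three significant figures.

For a completely mixed reactor with recycle the Lawrence–McCarty relation gives S = K_s·(1 + k_d·θ_c) / [θ_c·(Y·k − k_d) − 1] = 28.0 × (1 + 0.0805 × 15.9) / [15.9 × (0.482 × 9.67 − 0.0805) − 1] = 63.84 / 71.83 = 0.8888 mg/L.
Correct the yield for decay: Y_obs = Y/(1 + k_d θ_c) = 0.482 / (1 + 0.0805 × 15.9) = 0.482 / 2.280 = 0.2114.
Mass of BOD₅ removed per day: Q(S₀ − S) = 711 × 2369 g/m³ = 1684 kg/d.
Biomass produced: P_X = Y_obs·Q·ΔS = 0.2114 × 1684 ≈ 356.1 kg VSS/d.

P_X ≈ 356 kg VSS/d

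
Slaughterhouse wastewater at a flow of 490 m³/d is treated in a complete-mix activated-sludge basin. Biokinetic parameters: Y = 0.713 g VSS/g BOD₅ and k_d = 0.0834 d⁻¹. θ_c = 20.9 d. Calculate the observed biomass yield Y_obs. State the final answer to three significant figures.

Observed yield with endogenous decay: Y_obs = Y / (1 + k_d·θ_c) = 0.713 / (1 + 0.0834 × 20.9) = 0.713 / 2.743 = 0.2599 g VSS/g BOD₅.

Y_obs ≈ 0.260 g VSS/g BOD₅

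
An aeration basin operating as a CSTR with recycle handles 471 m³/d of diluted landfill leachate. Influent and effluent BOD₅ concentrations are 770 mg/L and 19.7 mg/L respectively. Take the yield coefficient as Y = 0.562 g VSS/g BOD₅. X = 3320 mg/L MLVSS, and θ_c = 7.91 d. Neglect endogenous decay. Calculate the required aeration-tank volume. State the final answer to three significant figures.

V·X = Y·Q·ΔS·θ_c gives V = 0.562 × 471 × (770 − 19.7) × 7.91 / 3320 = 473.2 m³.

V ≈ 473 m³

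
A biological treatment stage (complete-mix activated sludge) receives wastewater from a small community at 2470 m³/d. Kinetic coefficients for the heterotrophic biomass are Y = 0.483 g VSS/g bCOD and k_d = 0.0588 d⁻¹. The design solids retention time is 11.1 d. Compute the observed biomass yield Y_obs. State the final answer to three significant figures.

The observed yield is Y_obs = Y/(1 + k_d·θ_c) = 0.483 / (1 + 0.0588 × 11.1) = 0.483 / 1.653 = 0.2923 g VSS per g bCOD removed.

Y_obs ≈ 0.292 g VSS/g bCOD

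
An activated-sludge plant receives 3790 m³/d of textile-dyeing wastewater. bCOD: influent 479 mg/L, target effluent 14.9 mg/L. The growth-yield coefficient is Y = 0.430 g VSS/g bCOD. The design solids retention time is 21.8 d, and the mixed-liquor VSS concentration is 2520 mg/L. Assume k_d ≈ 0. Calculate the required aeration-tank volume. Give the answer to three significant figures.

V ≈ 6540 m³

V·X = Y·Q·ΔS·θ_c gives V = 0.430 × 3790 × (479 − 14.9) × 21.8 / 2520 = 6543 m³.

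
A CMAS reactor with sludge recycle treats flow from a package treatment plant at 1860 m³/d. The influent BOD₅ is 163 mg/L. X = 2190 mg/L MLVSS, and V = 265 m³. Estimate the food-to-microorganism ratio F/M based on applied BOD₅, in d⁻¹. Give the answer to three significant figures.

Food-to-microorganism ratio F/M = Q S₀ / (V X) = 1860 × 163 / (265.0 × 2190) = 0.5224 d⁻¹.

F/M ≈ 0.522 d⁻¹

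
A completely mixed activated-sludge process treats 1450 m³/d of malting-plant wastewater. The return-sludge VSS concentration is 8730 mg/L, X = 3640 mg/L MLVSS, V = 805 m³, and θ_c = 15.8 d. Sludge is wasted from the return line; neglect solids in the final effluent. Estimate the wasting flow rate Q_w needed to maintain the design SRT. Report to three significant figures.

Q_w ≈ 21.2 m³/d

Q_w = (V·X)/(θ_c X_r) = 805.0 × 3640 / (15.8 × 8730) = 21.24 m³/d.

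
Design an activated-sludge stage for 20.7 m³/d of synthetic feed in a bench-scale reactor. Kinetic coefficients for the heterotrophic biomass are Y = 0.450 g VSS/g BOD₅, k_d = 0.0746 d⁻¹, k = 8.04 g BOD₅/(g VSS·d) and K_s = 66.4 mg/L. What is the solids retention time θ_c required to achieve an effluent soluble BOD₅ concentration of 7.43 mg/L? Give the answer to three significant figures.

At the target effluent, Y k S/(K_s+S) = 0.450×8.04×7.43/73.83 = 0.3641 d⁻¹.
1/θ_c = 0.3641 − 0.0746 = 0.2895 d⁻¹, so θ_c = 3.454 d.

θ_c ≈ 3.45 d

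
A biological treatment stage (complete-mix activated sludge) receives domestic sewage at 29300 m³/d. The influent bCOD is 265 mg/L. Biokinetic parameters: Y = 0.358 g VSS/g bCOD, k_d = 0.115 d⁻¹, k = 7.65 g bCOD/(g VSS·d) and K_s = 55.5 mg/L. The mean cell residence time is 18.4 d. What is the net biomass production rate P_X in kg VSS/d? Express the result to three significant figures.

P_X ≈ 880 kg VSS/d

For a completely mixed reactor with recycle the Lawrence–McCarty relation gives S = K_s·(1 + k_d·θ_c) / [θ_c·(Y·k − k_d) − 1] = 55.5 × (1 + 0.115 × 18.4) / [18.4 × (0.358 × 7.65 − 0.115) − 1] = 172.9 / 47.28 = 3.658 mg/L.
Y_obs = Y / (1 + k_d θ_c) = 0.358 / (1 + 0.115 × 18.4) = 0.358 / 3.116 = 0.1149.
Substrate removed = Q·(S₀ − S) = 29300 m³/d × (265 − 3.66) g/m³ = 7.66×10^6 g/d = 7657 kg/d.
P_X = Y_obs · Q(S₀ − S) = 0.1149 × 7657 = 879.7 kg VSS/d.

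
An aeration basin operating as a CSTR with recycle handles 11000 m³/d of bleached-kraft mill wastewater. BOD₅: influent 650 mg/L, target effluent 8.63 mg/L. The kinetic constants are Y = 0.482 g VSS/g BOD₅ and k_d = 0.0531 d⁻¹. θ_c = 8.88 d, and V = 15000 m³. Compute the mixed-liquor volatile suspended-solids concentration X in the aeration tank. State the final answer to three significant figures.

X = Y·Q·ΔS·θ_c / [V·(1 + k_d θ_c)] = 0.482 × 11000 × (650 − 8.63) × 8.88 / [15000 × (1 + 0.0531 × 8.88)] = 1368 mg/L.

X ≈ 1370 mg/L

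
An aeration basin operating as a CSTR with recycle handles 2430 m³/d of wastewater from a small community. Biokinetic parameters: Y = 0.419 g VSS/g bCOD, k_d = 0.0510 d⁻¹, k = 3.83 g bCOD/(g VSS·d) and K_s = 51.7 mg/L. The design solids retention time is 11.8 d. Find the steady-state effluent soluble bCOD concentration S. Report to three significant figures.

S ≈ 4.78 mg/L

Effluent substrate depends only on kinetics and SRT: S = K_s(1 + k_d θ_c) / [θ_c(Yk − k_d) − 1] = 51.7 × (1 + 0.0510 × 11.8) / [11.8 × (0.419 × 3.83 − 0.0510) − 1] = 82.81 / 17.33 = 4.777 mg/L.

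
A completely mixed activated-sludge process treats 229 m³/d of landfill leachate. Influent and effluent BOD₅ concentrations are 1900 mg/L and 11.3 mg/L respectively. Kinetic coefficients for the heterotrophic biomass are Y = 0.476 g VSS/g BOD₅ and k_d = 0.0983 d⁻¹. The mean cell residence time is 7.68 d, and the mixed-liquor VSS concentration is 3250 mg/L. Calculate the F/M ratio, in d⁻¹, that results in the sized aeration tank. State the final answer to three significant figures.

F/M ≈ 0.483 d⁻¹

From the SRT design equation V = Y Q (S₀−S) θ_c / [X (1 + k_d θ_c)] = 0.476 × 229 × (1900 − 11.3) × 7.68 / [3250 × (1 + 0.0983 × 7.68)] = 1.58×10^6 / 5704 = 277.2 m³.
Food-to-microorganism ratio F/M = Q S₀ / (V X) = 229 × 1900 / (277.2 × 3250) = 0.4829 d⁻¹.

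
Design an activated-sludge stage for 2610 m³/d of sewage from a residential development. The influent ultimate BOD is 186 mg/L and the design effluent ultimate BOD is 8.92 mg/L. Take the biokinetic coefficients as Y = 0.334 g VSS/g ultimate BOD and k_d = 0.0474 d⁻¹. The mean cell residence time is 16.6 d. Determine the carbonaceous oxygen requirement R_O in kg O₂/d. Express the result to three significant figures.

The observed yield is Y_obs = Y/(1 + k_d·θ_c) = 0.334 / (1 + 0.0474 × 16.6) = 0.334 / 1.787 = 0.1869 g VSS per g ultimate BOD removed.
Mass of ultimate BOD removed per day: Q(S₀ − S) = 2610 × 177.1 g/m³ = 462.2 kg/d.
Net sludge production P_X = 0.1869 × 462.2 = 86.39 kg VSS/d.
R_O = Q·(S₀ − S) − 1.42·P_X = 462.2 − 1.42 × 86.39 = 339.5 kg O₂/d.

R_O ≈ 340 kg O₂/d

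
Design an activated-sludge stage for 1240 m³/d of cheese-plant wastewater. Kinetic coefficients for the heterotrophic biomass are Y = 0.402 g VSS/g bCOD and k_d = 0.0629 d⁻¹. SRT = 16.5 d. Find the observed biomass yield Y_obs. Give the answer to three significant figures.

Y_obs ≈ 0.197 g VSS/g bCOD

Correct the yield for decay: Y_obs = Y/(1 + k_d θ_c) = 0.402 / (1 + 0.0629 × 16.5) = 0.402 / 2.038 = 0.1973.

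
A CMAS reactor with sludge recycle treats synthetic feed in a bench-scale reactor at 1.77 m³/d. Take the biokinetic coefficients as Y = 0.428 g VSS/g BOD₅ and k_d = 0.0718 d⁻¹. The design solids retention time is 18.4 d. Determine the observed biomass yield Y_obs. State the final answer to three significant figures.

Correct the yield for decay: Y_obs = Y/(1 + k_d θ_c) = 0.428 / (1 + 0.0718 × 18.4) = 0.428 / 2.321 = 0.1844.

Y_obs ≈ 0.184 g VSS/g BOD₅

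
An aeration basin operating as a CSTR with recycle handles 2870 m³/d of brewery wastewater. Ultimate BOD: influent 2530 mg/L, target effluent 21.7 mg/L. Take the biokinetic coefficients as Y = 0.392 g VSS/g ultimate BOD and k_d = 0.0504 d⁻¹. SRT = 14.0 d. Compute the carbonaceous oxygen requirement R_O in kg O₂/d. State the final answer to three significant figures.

Observed yield with endogenous decay: Y_obs = Y / (1 + k_d·θ_c) = 0.392 / (1 + 0.0504 × 14.0) = 0.392 / 1.706 = 0.2298 g VSS/g ultimate BOD.
ΔS = 2530 − 21.7 = 2508 mg/L, so the substrate removal rate is 2870 × 2508/1000 = 7199 kg ultimate BOD/d.
P_X = Y_obs·Q·(S₀ − S) = 0.2298 × 7199 = 1655 kg VSS/d.
R_O = Q·ΔS − 1.42 P_X = 7199 − 2349 = 4849 kg O₂/d.

R_O ≈ 4850 kg O₂/d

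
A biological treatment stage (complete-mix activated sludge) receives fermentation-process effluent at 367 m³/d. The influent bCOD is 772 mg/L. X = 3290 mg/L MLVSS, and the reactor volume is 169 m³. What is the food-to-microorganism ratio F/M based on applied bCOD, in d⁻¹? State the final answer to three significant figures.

F/M ≈ 0.510 d⁻¹

F/M = Q·S₀ / (V·X) = 367 × 772 / (169.0 × 3290) = 0.5096 g bCOD·(g VSS·d)⁻¹.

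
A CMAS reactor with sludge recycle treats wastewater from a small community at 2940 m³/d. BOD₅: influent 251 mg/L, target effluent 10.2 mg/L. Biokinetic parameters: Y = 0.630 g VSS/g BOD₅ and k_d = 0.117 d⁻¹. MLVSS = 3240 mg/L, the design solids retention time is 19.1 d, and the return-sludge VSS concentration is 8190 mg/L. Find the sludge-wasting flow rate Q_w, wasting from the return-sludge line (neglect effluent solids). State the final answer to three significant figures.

Rearranging the biomass balance for a CMAS with decay, V = Y·Q·ΔS·θ_c / [X·(1+k_d θ_c)] = 0.630 × 2940 × (251 − 10.2) × 19.1 / [3240 × (1 + 0.117 × 19.1)] = 8.52×10^6 / 10480 = 812.8 m³.
Wasting from the return line (neglecting effluent solids): Q_w = V·X / (θ_c·X_r) = 812.8 × 3240 / (19.1 × 8190) = 16.84 m³/d.

Q_w ≈ 16.8 m³/d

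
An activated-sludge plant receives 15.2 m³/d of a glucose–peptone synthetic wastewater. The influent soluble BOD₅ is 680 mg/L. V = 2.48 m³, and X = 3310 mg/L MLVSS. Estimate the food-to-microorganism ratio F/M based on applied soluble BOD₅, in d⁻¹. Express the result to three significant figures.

F/M = Q·S₀ / (V·X) = 15.2 × 680 / (2.480 × 3310) = 1.259 g soluble BOD₅·(g VSS·d)⁻¹.

F/M ≈ 1.26 d⁻¹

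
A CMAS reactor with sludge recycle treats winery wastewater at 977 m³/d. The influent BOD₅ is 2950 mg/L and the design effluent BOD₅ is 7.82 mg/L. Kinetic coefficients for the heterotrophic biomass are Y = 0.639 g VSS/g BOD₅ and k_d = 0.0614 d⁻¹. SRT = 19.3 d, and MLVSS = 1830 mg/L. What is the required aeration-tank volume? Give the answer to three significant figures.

Steady-state biomass mass balance: V·X·(1 + k_d·θ_c) = Y·Q·(S₀ − S)·θ_c, so V = 0.639 × 977 × (2950 − 7.82) × 19.3 / [1830 × (1 + 0.0614 × 19.3)] = 3.55×10^7 / 3999 = 8866 m³.

V ≈ 8870 m³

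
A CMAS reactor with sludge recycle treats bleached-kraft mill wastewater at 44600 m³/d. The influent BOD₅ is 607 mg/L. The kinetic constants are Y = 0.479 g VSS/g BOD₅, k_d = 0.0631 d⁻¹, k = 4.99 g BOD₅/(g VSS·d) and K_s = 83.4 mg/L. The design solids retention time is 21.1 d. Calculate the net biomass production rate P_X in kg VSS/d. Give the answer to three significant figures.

P_X ≈ 5530 kg VSS/d

For a completely mixed reactor with recycle the Lawrence–McCarty relation gives S = K_s·(1 + k_d·θ_c) / [θ_c·(Y·k − k_d) − 1] = 83.4 × (1 + 0.0631 × 21.1) / [21.1 × (0.479 × 4.99 − 0.0631) − 1] = 194.4 / 48.10 = 4.042 mg/L.
The observed yield is Y_obs = Y/(1 + k_d·θ_c) = 0.479 / (1 + 0.0631 × 21.1) = 0.479 / 2.331 = 0.2055 g VSS per g BOD₅ removed.
Mass of BOD₅ removed per day: Q(S₀ − S) = 44600 × 603.0 g/m³ = 26892 kg/d.
Biomass produced: P_X = Y_obs·Q·ΔS = 0.2055 × 26892 ≈ 5525 kg VSS/d.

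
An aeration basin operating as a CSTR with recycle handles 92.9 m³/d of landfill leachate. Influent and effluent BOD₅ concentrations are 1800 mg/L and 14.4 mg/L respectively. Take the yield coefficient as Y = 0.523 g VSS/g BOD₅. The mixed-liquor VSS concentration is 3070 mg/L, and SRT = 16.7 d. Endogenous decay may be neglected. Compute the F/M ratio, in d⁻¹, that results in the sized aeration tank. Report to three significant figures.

F/M ≈ 0.115 d⁻¹

Biomass mass balance (decay neglected): V·X = Y·Q·(S₀ − S)·θ_c, so V = 0.523 × 92.9 × (1800 − 14.4) × 16.7 / 3070 = 471.9 m³.
Food-to-microorganism ratio F/M = Q S₀ / (V X) = 92.9 × 1800 / (471.9 × 3070) = 0.1154 d⁻¹.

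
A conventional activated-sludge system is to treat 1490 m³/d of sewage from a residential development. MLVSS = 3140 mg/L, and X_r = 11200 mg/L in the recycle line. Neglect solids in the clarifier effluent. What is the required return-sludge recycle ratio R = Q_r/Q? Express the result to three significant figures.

Solids balance on the clarifier gives (1+R)X = R·X_r, so R = X/(X_r − X) = 3140 / (11200 − 3140) = 0.3896.

R ≈ 0.390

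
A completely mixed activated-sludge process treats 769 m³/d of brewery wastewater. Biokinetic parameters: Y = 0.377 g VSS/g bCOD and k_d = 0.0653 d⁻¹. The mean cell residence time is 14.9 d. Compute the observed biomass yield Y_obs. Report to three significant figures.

Y_obs = Y / (1 + k_d θ_c) = 0.377 / (1 + 0.0653 × 14.9) = 0.377 / 1.973 = 0.1911.

Y_obs ≈ 0.191 g VSS/g bCOD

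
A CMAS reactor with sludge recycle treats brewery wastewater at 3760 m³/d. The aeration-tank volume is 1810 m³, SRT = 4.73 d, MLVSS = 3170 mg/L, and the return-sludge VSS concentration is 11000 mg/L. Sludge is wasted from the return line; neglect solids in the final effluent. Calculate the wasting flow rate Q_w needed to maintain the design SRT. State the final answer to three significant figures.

Q_w ≈ 110 m³/d

Q_w = (V·X)/(θ_c X_r) = 1810 × 3170 / (4.73 × 11000) = 110.3 m³/d.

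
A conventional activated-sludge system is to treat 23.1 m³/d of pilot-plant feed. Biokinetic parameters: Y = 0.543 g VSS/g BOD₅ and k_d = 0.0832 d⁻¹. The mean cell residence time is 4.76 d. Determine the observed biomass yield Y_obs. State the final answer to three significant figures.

The observed yield is Y_obs = Y/(1 + k_d·θ_c) = 0.543 / (1 + 0.0832 × 4.76) = 0.543 / 1.396 = 0.3890 g VSS per g BOD₅ removed.

Y_obs ≈ 0.389 g VSS/g BOD₅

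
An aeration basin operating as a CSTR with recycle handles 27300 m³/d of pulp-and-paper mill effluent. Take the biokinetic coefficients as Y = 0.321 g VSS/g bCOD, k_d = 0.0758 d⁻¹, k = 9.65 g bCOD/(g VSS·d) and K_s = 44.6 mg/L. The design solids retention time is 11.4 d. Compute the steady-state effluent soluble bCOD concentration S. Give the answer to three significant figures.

S ≈ 2.49 mg/L

From the Monod/SRT balance for a CMAS, S = K_s·(1+k_d θ_c)/[θ_c·(Y k − k_d) − 1] = 44.6 × (1 + 0.0758 × 11.4) / [11.4 × (0.321 × 9.65 − 0.0758) − 1] = 83.14 / 33.45 = 2.486 mg/L.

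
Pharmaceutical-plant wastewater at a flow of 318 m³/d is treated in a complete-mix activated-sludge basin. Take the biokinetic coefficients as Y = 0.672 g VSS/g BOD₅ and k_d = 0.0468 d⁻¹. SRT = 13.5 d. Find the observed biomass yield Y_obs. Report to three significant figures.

Y_obs ≈ 0.412 g VSS/g BOD₅

The observed yield is Y_obs = Y/(1 + k_d·θ_c) = 0.672 / (1 + 0.0468 × 13.5) = 0.672 / 1.632 = 0.4118 g VSS per g BOD₅ removed.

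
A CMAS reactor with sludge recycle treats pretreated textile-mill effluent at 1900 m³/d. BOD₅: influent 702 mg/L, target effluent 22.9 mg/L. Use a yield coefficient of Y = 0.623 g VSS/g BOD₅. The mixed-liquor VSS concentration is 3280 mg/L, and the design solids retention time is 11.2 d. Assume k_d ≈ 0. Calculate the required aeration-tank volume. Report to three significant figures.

V ≈ 2740 m³

V·X = Y·Q·ΔS·θ_c gives V = 0.623 × 1900 × (702 − 22.9) × 11.2 / 3280 = 2745 m³.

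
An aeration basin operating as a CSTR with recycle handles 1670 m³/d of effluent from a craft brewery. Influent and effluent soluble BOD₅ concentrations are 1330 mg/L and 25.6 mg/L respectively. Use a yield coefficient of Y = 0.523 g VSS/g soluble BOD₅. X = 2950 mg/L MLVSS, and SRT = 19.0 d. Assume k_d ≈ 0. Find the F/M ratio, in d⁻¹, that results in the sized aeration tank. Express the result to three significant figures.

F/M ≈ 0.103 d⁻¹

With k_d = 0 the design equation reduces to V = Y Q (S₀−S) θ_c / X = 0.523 × 1670 × (1330 − 25.6) × 19.0 / 2950 = 7338 m³.
Food-to-microorganism ratio F/M = Q S₀ / (V X) = 1670 × 1330 / (7338 × 2950) = 0.1026 d⁻¹.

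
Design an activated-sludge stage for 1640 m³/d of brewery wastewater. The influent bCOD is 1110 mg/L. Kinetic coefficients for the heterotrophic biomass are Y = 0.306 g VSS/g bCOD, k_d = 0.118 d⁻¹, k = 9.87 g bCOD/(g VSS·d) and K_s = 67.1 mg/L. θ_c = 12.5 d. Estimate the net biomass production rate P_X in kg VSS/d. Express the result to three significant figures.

Effluent substrate depends only on kinetics and SRT: S = K_s(1 + k_d θ_c) / [θ_c(Yk − k_d) − 1] = 67.1 × (1 + 0.118 × 12.5) / [12.5 × (0.306 × 9.87 − 0.118) − 1] = 166.1 / 35.28 = 4.708 mg/L.
Observed yield with endogenous decay: Y_obs = Y / (1 + k_d·θ_c) = 0.306 / (1 + 0.118 × 12.5) = 0.306 / 2.475 = 0.1236 g VSS/g bCOD.
Mass of bCOD removed per day: Q(S₀ − S) = 1640 × 1105 g/m³ = 1813 kg/d.
So the net sludge growth is P_X = 0.1236 × 1813 = 224.1 kg VSS/d.

P_X ≈ 224 kg VSS/d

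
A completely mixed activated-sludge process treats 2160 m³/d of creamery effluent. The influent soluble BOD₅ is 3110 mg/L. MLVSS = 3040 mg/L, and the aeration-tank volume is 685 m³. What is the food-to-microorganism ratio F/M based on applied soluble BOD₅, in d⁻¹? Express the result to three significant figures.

F/M = applied load / biomass = Q·S₀/(V·X) = 2160 × 3110 / (685.0 × 3040) = 3.226 d⁻¹.

F/M ≈ 3.23 d⁻¹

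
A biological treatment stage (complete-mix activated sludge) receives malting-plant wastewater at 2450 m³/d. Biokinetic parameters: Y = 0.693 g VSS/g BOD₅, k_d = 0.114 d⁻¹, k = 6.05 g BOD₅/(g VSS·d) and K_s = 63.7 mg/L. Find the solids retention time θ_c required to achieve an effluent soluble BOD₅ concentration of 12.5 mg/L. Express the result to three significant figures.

θ_c ≈ 1.74 d

Specific growth rate at S = 12.5 mg/L: μ = YkS/(K_s+S) = 0.693·6.05·12.5/(63.7+12.5) = 0.6878 d⁻¹.
1/θ_c = 0.6878 − 0.114 = 0.5738 d⁻¹, so θ_c = 1.743 d.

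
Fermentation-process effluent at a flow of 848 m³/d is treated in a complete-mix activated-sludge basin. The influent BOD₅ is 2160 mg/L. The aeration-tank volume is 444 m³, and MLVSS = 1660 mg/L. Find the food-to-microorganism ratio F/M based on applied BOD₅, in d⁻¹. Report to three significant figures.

F/M ≈ 2.49 d⁻¹

F/M = applied load / biomass = Q·S₀/(V·X) = 848 × 2160 / (444.0 × 1660) = 2.485 d⁻¹.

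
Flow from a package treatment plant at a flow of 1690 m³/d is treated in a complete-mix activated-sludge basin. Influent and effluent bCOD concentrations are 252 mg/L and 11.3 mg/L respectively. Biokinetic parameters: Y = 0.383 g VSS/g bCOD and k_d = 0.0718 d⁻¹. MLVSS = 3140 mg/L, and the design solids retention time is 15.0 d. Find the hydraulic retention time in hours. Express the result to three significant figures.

τ ≈ 5.09 h

Steady-state biomass mass balance: V·X·(1 + k_d·θ_c) = Y·Q·(S₀ − S)·θ_c, so V = 0.383 × 1690 × (252 − 11.3) × 15.0 / [3140 × (1 + 0.0718 × 15.0)] = 2.34×10^6 / 6522 = 358.3 m³.
Hydraulic retention time τ = V/Q = 358.3 / 1690 = 0.2120 d = 5.089 h.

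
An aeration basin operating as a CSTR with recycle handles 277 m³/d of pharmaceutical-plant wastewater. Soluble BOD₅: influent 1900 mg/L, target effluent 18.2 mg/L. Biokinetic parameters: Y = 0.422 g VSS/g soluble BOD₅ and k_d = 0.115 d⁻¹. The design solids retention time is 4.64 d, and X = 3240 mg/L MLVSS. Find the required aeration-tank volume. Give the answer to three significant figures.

V ≈ 205 m³

Steady-state biomass mass balance: V·X·(1 + k_d·θ_c) = Y·Q·(S₀ − S)·θ_c, so V = 0.422 × 277 × (1900 − 18.2) × 4.64 / [3240 × (1 + 0.115 × 4.64)] = 1.02×10^6 / 4969 = 205.4 m³.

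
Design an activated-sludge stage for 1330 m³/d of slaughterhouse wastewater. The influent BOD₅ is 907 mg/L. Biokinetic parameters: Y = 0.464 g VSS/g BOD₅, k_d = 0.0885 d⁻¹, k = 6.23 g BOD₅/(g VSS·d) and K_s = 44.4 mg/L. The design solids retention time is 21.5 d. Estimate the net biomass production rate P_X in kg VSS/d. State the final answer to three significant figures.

P_X ≈ 192 kg VSS/d

Effluent substrate depends only on kinetics and SRT: S = K_s(1 + k_d θ_c) / [θ_c(Yk − k_d) − 1] = 44.4 × (1 + 0.0885 × 21.5) / [21.5 × (0.464 × 6.23 − 0.0885) − 1] = 128.9 / 59.25 = 2.175 mg/L.
Y_obs = Y / (1 + k_d θ_c) = 0.464 / (1 + 0.0885 × 21.5) = 0.464 / 2.903 = 0.1598.
ΔS = 907 − 2.18 = 904.8 mg/L, so the substrate removal rate is 1330 × 904.8/1000 = 1203 kg BOD₅/d.
So the net sludge growth is P_X = 0.1598 × 1203 = 192.4 kg VSS/d.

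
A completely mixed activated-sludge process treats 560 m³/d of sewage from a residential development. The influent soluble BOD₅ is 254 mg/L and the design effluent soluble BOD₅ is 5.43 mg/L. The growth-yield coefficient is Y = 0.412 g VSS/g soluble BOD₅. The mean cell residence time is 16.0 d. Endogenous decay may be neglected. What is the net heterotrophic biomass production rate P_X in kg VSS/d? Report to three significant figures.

With endogenous decay neglected, the observed yield equals the true yield: Y_obs = Y = 0.412 g VSS/g soluble BOD₅.
Substrate removed = Q·(S₀ − S) = 560 m³/d × (254 − 5.43) g/m³ = 1.39×10^5 g/d = 139.2 kg/d.
Biomass produced: P_X = Y_obs·Q·ΔS = 0.4120 × 139.2 ≈ 57.35 kg VSS/d.

P_X ≈ 57.4 kg VSS/d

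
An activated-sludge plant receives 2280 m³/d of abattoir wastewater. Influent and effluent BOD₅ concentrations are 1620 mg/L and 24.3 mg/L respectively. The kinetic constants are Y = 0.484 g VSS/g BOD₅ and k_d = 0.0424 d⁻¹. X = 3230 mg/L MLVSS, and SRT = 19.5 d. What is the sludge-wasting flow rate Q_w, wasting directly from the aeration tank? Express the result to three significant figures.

Q_w ≈ 298 m³/d

From the SRT design equation V = Y Q (S₀−S) θ_c / [X (1 + k_d θ_c)] = 0.484 × 2280 × (1620 − 24.3) × 19.5 / [3230 × (1 + 0.0424 × 19.5)] = 3.43×10^7 / 5901 = 5819 m³.
With mixed-liquor wasting, θ_c = V/Q_w, so Q_w = V/θ_c = 5819/19.5 = 298.4 m³/d.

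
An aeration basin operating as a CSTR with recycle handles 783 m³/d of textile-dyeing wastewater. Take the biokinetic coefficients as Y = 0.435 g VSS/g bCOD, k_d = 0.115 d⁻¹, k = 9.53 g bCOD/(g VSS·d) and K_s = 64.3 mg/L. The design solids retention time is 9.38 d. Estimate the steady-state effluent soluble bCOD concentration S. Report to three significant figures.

S ≈ 3.63 mg/L

From the Monod/SRT balance for a CMAS, S = K_s·(1+k_d θ_c)/[θ_c·(Y k − k_d) − 1] = 64.3 × (1 + 0.115 × 9.38) / [9.38 × (0.435 × 9.53 − 0.115) − 1] = 133.7 / 36.81 = 3.631 mg/L.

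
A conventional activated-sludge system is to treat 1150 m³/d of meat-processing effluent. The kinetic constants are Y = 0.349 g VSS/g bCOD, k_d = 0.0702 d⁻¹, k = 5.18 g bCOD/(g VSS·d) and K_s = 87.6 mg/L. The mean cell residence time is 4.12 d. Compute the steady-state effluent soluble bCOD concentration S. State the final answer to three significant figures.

From the Monod/SRT balance for a CMAS, S = K_s·(1+k_d θ_c)/[θ_c·(Y k − k_d) − 1] = 87.6 × (1 + 0.0702 × 4.12) / [4.12 × (0.349 × 5.18 − 0.0702) − 1] = 112.9 / 6.159 = 18.34 mg/L.

S ≈ 18.3 mg/L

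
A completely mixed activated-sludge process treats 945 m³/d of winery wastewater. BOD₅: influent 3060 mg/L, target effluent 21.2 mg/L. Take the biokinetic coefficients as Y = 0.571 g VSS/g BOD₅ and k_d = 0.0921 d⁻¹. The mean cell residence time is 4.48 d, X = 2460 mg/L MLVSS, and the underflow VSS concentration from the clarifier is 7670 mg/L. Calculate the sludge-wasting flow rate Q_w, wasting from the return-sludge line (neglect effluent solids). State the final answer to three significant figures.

Rearranging the biomass balance for a CMAS with decay, V = Y·Q·ΔS·θ_c / [X·(1+k_d θ_c)] = 0.571 × 945 × (3060 − 21.2) × 4.48 / [2460 × (1 + 0.0921 × 4.48)] = 7.35×10^6 / 3475 = 2114 m³.
θ_c = V·X/(Q_w·X_r) when wasting from the recycle, so Q_w = V·X/(θ_c·X_r) = 2114 × 2460 / (4.48 × 7670) = 151.3 m³/d.

Q_w ≈ 151 m³/d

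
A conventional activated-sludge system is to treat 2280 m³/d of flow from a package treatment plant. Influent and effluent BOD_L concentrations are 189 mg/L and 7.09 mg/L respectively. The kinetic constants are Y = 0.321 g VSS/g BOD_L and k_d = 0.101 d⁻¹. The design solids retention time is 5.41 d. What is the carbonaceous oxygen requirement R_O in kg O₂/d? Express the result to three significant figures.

Correct the yield for decay: Y_obs = Y/(1 + k_d θ_c) = 0.321 / (1 + 0.101 × 5.41) = 0.321 / 1.546 = 0.2076.
Mass of BOD_L removed per day: Q(S₀ − S) = 2280 × 181.9 g/m³ = 414.8 kg/d.
P_X = Y_obs·Q·(S₀ − S) = 0.2076 × 414.8 = 86.09 kg VSS/d.
R_O = Q·(S₀ − S) − 1.42·P_X = 414.8 − 1.42 × 86.09 = 292.5 kg O₂/d.

R_O ≈ 293 kg O₂/d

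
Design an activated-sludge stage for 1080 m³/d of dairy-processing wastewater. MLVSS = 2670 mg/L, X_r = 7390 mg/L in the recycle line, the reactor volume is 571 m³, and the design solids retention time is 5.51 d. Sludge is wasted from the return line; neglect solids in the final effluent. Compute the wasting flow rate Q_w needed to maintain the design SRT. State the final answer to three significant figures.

Q_w ≈ 37.4 m³/d

Q_w = (V·X)/(θ_c X_r) = 571.0 × 2670 / (5.51 × 7390) = 37.44 m³/d.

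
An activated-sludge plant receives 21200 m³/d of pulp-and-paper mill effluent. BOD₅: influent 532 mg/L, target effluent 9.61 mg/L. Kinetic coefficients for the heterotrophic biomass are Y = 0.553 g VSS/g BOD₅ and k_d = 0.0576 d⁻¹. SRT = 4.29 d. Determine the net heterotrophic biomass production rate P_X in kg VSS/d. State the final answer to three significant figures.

P_X ≈ 4910 kg VSS/d

Y_obs = Y / (1 + k_d θ_c) = 0.553 / (1 + 0.0576 × 4.29) = 0.553 / 1.247 = 0.4434.
ΔS = 532 − 9.61 = 522.4 mg/L, so the substrate removal rate is 21200 × 522.4/1000 = 11075 kg BOD₅/d.
P_X = Y_obs · Q(S₀ − S) = 0.4434 × 11075 = 4911 kg VSS/d.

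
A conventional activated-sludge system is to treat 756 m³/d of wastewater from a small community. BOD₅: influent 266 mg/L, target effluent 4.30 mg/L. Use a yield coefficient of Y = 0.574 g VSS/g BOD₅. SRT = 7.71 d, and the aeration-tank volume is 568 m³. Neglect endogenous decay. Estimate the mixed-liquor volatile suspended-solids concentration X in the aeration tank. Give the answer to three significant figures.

From V·X = Y·Q·(S₀ − S)·θ_c (decay neglected): X = 0.574 × 756 × (266 − 4.30) × 7.71 / 568 = 1541 mg/L.

X ≈ 1540 mg/L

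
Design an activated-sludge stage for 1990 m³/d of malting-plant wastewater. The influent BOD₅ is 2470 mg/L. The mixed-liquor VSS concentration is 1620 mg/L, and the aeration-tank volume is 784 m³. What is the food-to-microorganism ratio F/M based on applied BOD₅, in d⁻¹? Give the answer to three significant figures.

F/M = Q·S₀ / (V·X) = 1990 × 2470 / (784.0 × 1620) = 3.870 g BOD₅·(g VSS·d)⁻¹.

F/M ≈ 3.87 d⁻¹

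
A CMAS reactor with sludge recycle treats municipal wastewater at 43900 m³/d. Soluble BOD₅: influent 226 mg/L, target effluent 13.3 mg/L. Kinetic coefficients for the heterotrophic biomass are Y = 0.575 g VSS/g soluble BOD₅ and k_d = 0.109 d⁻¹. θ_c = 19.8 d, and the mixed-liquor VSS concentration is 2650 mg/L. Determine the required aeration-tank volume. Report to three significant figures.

V ≈ 12700 m³

Steady-state biomass mass balance: V·X·(1 + k_d·θ_c) = Y·Q·(S₀ − S)·θ_c, so V = 0.575 × 43900 × (226 − 13.3) × 19.8 / [2650 × (1 + 0.109 × 19.8)] = 1.06×10^8 / 8369 = 12702 m³.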